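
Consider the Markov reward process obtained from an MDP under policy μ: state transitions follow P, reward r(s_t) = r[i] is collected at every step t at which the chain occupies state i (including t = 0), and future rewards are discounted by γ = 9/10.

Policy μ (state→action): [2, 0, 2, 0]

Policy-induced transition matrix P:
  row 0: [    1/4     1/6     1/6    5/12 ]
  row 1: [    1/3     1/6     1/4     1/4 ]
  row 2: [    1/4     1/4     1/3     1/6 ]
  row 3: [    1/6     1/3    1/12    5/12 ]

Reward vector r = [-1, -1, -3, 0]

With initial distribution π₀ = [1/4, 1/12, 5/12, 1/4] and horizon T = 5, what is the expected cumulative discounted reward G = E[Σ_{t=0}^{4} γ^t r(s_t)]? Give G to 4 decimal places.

G = -4.9495

t=0: π = [0.2500, 0.0833, 0.4167, 0.2500], E[r] = -1.5833, γ^t·E[r] = -1.583333, running G = -1.583333
t=1: π = [0.2361, 0.2431, 0.2222, 0.2986], E[r] = -1.1458, γ^t·E[r] = -1.031250, running G = -2.614583
t=2: π = [0.2454, 0.2350, 0.1991, 0.3206], E[r] = -1.0775, γ^t·E[r] = -0.872813, running G = -3.487396
t=3: π = [0.2429, 0.2367, 0.1927, 0.3277], E[r] = -1.0577, γ^t·E[r] = -0.771047, running G = -4.258443
t=4: π = [0.2424, 0.2373, 0.1912, 0.3290], E[r] = -1.0534, γ^t·E[r] = -0.691105, running G = -4.949548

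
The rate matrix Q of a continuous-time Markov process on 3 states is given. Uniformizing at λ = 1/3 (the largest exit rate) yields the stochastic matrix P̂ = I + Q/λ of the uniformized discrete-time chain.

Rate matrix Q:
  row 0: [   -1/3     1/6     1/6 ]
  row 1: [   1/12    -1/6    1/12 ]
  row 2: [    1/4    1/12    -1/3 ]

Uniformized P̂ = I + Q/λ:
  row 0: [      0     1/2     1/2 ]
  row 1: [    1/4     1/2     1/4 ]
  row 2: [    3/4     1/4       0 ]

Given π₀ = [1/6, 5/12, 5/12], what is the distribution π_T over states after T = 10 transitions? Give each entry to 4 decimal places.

π = [0.3032, 0.4351, 0.2617]

t=0: π = [0.1667, 0.4167, 0.4167]
t=1: π = [0.4167, 0.3958, 0.1875]
t=2: π = [0.2396, 0.4531, 0.3073]
t=3: π = [0.3438, 0.4232, 0.2331]
t=4: π = [0.2806, 0.4417, 0.2777]
t=5: π = [0.3187, 0.4306, 0.2507]
t=6: π = [0.2957, 0.4373, 0.2670]
t=7: π = [0.3096, 0.4333, 0.2572]
t=8: π = [0.3012, 0.4357, 0.2631]
t=9: π = [0.3063, 0.4342, 0.2595]
t=10: π = [0.3032, 0.4351, 0.2617]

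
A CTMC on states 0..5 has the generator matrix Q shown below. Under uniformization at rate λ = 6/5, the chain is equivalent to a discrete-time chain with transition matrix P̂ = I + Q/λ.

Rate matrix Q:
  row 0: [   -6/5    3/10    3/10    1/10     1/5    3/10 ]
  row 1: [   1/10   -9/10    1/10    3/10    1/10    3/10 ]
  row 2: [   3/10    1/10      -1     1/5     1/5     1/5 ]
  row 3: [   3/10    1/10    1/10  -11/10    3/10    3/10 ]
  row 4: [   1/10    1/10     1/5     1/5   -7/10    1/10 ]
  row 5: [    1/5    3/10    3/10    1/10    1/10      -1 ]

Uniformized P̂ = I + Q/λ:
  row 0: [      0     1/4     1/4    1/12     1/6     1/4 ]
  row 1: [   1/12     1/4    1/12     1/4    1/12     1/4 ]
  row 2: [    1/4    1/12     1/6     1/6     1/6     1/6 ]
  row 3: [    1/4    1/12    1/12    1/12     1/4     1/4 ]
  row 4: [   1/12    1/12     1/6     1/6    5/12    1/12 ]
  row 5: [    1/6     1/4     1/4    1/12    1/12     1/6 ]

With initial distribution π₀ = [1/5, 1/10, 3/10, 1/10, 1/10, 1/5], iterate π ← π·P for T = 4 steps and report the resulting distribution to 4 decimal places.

π = [0.1390, 0.1656, 0.1683, 0.1414, 0.1981, 0.1875]

t=0: π = [0.2000, 0.1000, 0.3000, 0.1000, 0.1000, 0.2000]
t=1: π = [0.1500, 0.1667, 0.1833, 0.1333, 0.1750, 0.1917]
t=2: π = [0.1396, 0.1681, 0.1701, 0.1410, 0.1917, 0.1896]
t=3: π = [0.1394, 0.1662, 0.1683, 0.1415, 0.1965, 0.1881]
t=4: π = [0.1390, 0.1656, 0.1683, 0.1414, 0.1981, 0.1875]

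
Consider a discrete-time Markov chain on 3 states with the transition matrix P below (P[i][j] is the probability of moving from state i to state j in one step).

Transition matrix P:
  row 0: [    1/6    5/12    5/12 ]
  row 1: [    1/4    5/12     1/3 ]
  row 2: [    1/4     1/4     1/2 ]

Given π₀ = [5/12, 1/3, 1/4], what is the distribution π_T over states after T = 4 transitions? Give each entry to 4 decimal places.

π = [0.2308, 0.3462, 0.4230]

t=0: π = [0.4167, 0.3333, 0.2500]
t=1: π = [0.2153, 0.3750, 0.4097]
t=2: π = [0.2321, 0.3484, 0.4196]
t=3: π = [0.2307, 0.3467, 0.4226]
t=4: π = [0.2308, 0.3462, 0.4230]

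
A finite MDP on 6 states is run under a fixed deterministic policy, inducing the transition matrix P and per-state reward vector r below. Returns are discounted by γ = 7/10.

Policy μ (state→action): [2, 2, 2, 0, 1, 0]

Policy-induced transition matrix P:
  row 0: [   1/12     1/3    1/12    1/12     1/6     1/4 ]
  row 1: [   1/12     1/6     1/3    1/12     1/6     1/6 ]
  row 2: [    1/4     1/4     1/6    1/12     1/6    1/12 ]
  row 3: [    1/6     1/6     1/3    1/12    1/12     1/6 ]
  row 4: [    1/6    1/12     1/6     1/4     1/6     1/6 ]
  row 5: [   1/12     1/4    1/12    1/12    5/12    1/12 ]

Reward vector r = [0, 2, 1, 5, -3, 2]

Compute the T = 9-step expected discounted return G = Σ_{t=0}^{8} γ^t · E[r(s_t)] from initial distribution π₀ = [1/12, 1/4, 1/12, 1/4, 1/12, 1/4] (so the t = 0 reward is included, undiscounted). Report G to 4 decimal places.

t=0: π = [0.0833, 0.2500, 0.0833, 0.2500, 0.0833, 0.2500], E[r] = 2.0833, γ^t·E[r] = 2.083333, running G = 2.083333
t=1: π = [0.1250, 0.2014, 0.2222, 0.0972, 0.2083, 0.1458], E[r] = 0.7778, γ^t·E[r] = 0.544444, running G = 2.627778
t=2: π = [0.1458, 0.2008, 0.1939, 0.1181, 0.1950, 0.1464], E[r] = 0.8935, γ^t·E[r] = 0.437824, running G = 3.065602
t=3: π = [0.1417, 0.2031, 0.1955, 0.1158, 0.1934, 0.1505], E[r] = 0.9014, γ^t·E[r] = 0.309190, running G = 3.374791
t=4: π = [0.1417, 0.2030, 0.1955, 0.1156, 0.1946, 0.1497], E[r] = 0.8947, γ^t·E[r] = 0.214826, running G = 3.589618
t=5: π = [0.1418, 0.2028, 0.1955, 0.1158, 0.1944, 0.1497], E[r] = 0.8961, γ^t·E[r] = 0.150602, running G = 3.740219
t=6: π = [0.1418, 0.2029, 0.1955, 0.1157, 0.1944, 0.1497], E[r] = 0.8960, γ^t·E[r] = 0.105411, running G = 3.845631
t=7: π = [0.1418, 0.2029, 0.1955, 0.1157, 0.1944, 0.1497], E[r] = 0.8960, γ^t·E[r] = 0.073787, running G = 3.919418
t=8: π = [0.1418, 0.2029, 0.1955, 0.1157, 0.1945, 0.1497], E[r] = 0.8960, γ^t·E[r] = 0.051651, running G = 3.971069

G = 3.9711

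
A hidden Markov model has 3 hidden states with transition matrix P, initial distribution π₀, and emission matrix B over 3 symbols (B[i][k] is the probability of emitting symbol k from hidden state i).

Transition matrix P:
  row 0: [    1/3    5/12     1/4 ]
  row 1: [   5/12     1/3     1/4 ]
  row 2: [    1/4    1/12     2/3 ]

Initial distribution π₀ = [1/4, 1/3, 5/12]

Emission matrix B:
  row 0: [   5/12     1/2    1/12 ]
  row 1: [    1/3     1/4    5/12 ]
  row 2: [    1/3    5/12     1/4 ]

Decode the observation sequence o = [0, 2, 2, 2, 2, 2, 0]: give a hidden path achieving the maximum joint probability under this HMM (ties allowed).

t=0: δ = [1.042e-01, 1.111e-01, 1.389e-01]  (obs o_0=0)
t=1: δ = [3.858e-03, 1.808e-02, 2.315e-02]  ψ = [1, 0, 2]  (obs o_1=2)
t=2: δ = [6.279e-04, 2.512e-03, 3.858e-03]  ψ = [1, 1, 2]  (obs o_2=2)
t=3: δ = [8.721e-05, 3.489e-04, 6.430e-04]  ψ = [1, 1, 2]  (obs o_3=2)
t=4: δ = [1.340e-05, 4.845e-05, 1.072e-04]  ψ = [2, 1, 2]  (obs o_4=2)
t=5: δ = [2.233e-06, 6.729e-06, 1.786e-05]  ψ = [2, 1, 2]  (obs o_5=2)
t=6: δ = [1.861e-06, 7.477e-07, 3.969e-06]  ψ = [2, 1, 2]  (obs o_6=0)
backtrack: best end state = 2; path = [2, 2, 2, 2, 2, 2, 2]

path = [2, 2, 2, 2, 2, 2, 2]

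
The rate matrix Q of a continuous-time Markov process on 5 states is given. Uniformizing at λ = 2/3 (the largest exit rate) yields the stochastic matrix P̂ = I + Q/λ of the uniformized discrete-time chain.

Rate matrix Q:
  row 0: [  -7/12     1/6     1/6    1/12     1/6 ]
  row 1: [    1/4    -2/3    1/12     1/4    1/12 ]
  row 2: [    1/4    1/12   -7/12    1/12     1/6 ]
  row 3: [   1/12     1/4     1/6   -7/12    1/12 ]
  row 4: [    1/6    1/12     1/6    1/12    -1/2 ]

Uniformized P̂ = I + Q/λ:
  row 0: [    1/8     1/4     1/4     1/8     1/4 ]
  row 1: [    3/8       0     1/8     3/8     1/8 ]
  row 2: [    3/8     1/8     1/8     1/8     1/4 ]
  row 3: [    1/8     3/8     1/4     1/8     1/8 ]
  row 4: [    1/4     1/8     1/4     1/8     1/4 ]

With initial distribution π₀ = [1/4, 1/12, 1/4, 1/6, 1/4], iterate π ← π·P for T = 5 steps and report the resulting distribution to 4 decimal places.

t=0: π = [0.2500, 0.0833, 0.2500, 0.1667, 0.2500]
t=1: π = [0.2396, 0.1875, 0.2083, 0.1458, 0.2188]
t=2: π = [0.2513, 0.1680, 0.2005, 0.1719, 0.2083]
t=3: π = [0.2432, 0.1784, 0.2039, 0.1670, 0.2075]
t=4: π = [0.2465, 0.1748, 0.2022, 0.1696, 0.2068]
t=5: π = [0.2451, 0.1764, 0.2029, 0.1687, 0.2069]

π = [0.2451, 0.1764, 0.2029, 0.1687, 0.2069]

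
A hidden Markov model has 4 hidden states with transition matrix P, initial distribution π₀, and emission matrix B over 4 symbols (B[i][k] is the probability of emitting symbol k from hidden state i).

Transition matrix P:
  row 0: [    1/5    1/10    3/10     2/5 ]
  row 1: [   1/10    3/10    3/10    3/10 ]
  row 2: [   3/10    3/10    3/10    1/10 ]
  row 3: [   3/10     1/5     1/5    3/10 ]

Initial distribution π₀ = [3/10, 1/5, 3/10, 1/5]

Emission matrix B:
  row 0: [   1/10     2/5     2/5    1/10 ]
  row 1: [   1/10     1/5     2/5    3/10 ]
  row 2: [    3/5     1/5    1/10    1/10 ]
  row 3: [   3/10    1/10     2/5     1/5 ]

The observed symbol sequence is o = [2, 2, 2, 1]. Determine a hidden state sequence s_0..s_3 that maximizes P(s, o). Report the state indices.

path = [0, 3, 3, 0]

t=0: δ = [1.200e-01, 8.000e-02, 3.000e-02, 8.000e-02]  (obs o_0=2)
t=1: δ = [9.600e-03, 9.600e-03, 3.600e-03, 1.920e-02]  ψ = [0, 1, 0, 0]  (obs o_1=2)
t=2: δ = [2.304e-03, 1.536e-03, 3.840e-04, 2.304e-03]  ψ = [3, 3, 3, 3]  (obs o_2=2)
t=3: δ = [2.765e-04, 9.216e-05, 1.382e-04, 9.216e-05]  ψ = [3, 1, 0, 0]  (obs o_3=1)
backtrack: best end state = 0; path = [0, 3, 3, 0]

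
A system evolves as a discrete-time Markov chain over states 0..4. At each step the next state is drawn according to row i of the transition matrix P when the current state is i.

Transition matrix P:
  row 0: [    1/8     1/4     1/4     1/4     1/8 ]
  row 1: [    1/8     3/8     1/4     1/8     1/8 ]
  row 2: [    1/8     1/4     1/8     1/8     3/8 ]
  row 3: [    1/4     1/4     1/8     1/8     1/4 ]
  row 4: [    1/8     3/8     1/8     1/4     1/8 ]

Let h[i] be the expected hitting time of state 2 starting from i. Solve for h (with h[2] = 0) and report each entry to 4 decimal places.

h = [4.8095, 4.7238, 0.0000, 5.4095, 5.4000]

First-step conditioning: h[2] = 0; for i ≠ 2, h[i] = 1 + Σ_k P[i][k]·h[k].
  h[0] = 1 + 1/8·h[0] + 1/4·h[1] + 1/4·h[3] + 1/8·h[4]
  h[1] = 1 + 1/8·h[0] + 3/8·h[1] + 1/8·h[3] + 1/8·h[4]
  h[3] = 1 + 1/4·h[0] + 1/4·h[1] + 1/8·h[3] + 1/4·h[4]
  h[4] = 1 + 1/8·h[0] + 3/8·h[1] + 1/4·h[3] + 1/8·h[4]
Solving the 4×4 linear system over states ≠ 2 gives exactly h = [101/21, 496/105, 0, 568/105, 27/5] (h[2] = 0 is the target).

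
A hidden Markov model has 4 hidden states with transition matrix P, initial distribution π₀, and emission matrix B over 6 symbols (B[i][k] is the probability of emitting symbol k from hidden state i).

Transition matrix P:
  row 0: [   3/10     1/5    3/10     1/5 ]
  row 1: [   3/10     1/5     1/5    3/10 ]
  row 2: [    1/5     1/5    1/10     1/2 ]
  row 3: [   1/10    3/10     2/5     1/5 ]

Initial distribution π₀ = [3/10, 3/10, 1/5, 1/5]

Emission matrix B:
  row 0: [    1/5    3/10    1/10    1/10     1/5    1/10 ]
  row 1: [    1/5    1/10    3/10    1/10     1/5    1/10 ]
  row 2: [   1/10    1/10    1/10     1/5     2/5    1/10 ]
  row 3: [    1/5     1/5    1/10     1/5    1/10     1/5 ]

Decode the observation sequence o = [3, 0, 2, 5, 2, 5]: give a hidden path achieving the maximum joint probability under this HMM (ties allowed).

path = [2, 3, 1, 3, 1, 3]

t=0: δ = [3.000e-02, 3.000e-02, 4.000e-02, 4.000e-02]  (obs o_0=3)
t=1: δ = [1.800e-03, 2.400e-03, 1.600e-03, 4.000e-03]  ψ = [0, 3, 3, 2]  (obs o_1=0)
t=2: δ = [7.200e-05, 3.600e-04, 1.600e-04, 8.000e-05]  ψ = [1, 3, 3, 2]  (obs o_2=2)
t=3: δ = [1.080e-05, 7.200e-06, 7.200e-06, 2.160e-05]  ψ = [1, 1, 1, 1]  (obs o_3=5)
t=4: δ = [3.240e-07, 1.944e-06, 8.640e-07, 4.320e-07]  ψ = [0, 3, 3, 3]  (obs o_4=2)
t=5: δ = [5.832e-08, 3.888e-08, 3.888e-08, 1.166e-07]  ψ = [1, 1, 1, 1]  (obs o_5=5)
backtrack: best end state = 3; path = [2, 3, 1, 3, 1, 3]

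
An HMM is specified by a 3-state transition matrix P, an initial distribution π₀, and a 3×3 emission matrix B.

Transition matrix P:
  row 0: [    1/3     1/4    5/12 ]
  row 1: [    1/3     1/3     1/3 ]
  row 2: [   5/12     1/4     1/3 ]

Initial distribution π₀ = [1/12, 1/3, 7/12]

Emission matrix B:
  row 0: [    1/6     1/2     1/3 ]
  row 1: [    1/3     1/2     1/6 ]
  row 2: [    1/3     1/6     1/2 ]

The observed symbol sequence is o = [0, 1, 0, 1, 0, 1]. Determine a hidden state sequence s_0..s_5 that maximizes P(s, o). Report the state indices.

path = [2, 0, 2, 0, 2, 0]

t=0: δ = [1.389e-02, 1.111e-01, 1.944e-01]  (obs o_0=0)
t=1: δ = [4.051e-02, 2.431e-02, 1.080e-02]  ψ = [2, 2, 2]  (obs o_1=1)
t=2: δ = [2.251e-03, 3.376e-03, 5.626e-03]  ψ = [0, 0, 0]  (obs o_2=0)
t=3: δ = [1.172e-03, 7.033e-04, 3.126e-04]  ψ = [2, 2, 2]  (obs o_3=1)
t=4: δ = [6.512e-05, 9.768e-05, 1.628e-04]  ψ = [0, 0, 0]  (obs o_4=0)
t=5: δ = [3.392e-05, 2.035e-05, 9.044e-06]  ψ = [2, 2, 2]  (obs o_5=1)
backtrack: best end state = 0; path = [2, 0, 2, 0, 2, 0]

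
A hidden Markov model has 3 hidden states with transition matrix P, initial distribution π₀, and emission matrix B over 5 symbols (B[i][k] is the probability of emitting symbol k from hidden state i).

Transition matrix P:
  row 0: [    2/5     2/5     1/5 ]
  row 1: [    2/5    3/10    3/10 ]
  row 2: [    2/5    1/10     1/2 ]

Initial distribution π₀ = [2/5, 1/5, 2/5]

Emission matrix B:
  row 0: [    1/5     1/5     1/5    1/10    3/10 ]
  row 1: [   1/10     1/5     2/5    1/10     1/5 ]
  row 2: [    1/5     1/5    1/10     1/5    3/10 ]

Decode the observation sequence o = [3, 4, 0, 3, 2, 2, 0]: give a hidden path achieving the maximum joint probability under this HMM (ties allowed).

t=0: δ = [4.000e-02, 2.000e-02, 8.000e-02]  (obs o_0=3)
t=1: δ = [9.600e-03, 3.200e-03, 1.200e-02]  ψ = [2, 0, 2]  (obs o_1=4)
t=2: δ = [9.600e-04, 3.840e-04, 1.200e-03]  ψ = [2, 0, 2]  (obs o_2=0)
t=3: δ = [4.800e-05, 3.840e-05, 1.200e-04]  ψ = [2, 0, 2]  (obs o_3=3)
t=4: δ = [9.600e-06, 7.680e-06, 6.000e-06]  ψ = [2, 0, 2]  (obs o_4=2)
t=5: δ = [7.680e-07, 1.536e-06, 3.000e-07]  ψ = [0, 0, 2]  (obs o_5=2)
t=6: δ = [1.229e-07, 4.608e-08, 9.216e-08]  ψ = [1, 1, 1]  (obs o_6=0)
backtrack: best end state = 0; path = [2, 2, 2, 2, 0, 1, 0]

path = [2, 2, 2, 2, 0, 1, 0]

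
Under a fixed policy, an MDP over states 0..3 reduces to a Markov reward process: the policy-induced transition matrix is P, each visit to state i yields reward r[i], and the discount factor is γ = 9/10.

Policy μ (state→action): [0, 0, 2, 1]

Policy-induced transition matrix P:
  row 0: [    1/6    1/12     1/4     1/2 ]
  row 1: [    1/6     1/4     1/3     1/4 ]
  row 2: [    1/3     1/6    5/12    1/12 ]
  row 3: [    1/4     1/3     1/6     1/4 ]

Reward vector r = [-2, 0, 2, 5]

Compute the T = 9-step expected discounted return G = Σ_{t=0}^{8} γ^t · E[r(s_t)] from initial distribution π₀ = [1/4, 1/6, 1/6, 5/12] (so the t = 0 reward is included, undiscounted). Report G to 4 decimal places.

G = 9.2438

t=0: π = [0.2500, 0.1667, 0.1667, 0.4167], E[r] = 1.9167, γ^t·E[r] = 1.916667, running G = 1.916667
t=1: π = [0.2292, 0.2292, 0.2569, 0.2847], E[r] = 1.4792, γ^t·E[r] = 1.331250, running G = 3.247917
t=2: π = [0.2332, 0.2141, 0.2882, 0.2645], E[r] = 1.4323, γ^t·E[r] = 1.160156, running G = 4.408073
t=3: π = [0.2367, 0.2092, 0.2938, 0.2603], E[r] = 1.4156, γ^t·E[r] = 1.031941, running G = 5.440014
t=4: π = [0.2373, 0.2077, 0.2947, 0.2602], E[r] = 1.4158, γ^t·E[r] = 0.928924, running G = 6.368938
t=5: π = [0.2375, 0.2076, 0.2947, 0.2602], E[r] = 1.4156, γ^t·E[r] = 0.835910, running G = 7.204848
t=6: π = [0.2375, 0.2075, 0.2947, 0.2602], E[r] = 1.4157, γ^t·E[r] = 0.752382, running G = 7.957230
t=7: π = [0.2375, 0.2075, 0.2947, 0.2602], E[r] = 1.4157, γ^t·E[r] = 0.677144, running G = 8.634374
t=8: π = [0.2375, 0.2075, 0.2947, 0.2602], E[r] = 1.4157, γ^t·E[r] = 0.609432, running G = 9.243806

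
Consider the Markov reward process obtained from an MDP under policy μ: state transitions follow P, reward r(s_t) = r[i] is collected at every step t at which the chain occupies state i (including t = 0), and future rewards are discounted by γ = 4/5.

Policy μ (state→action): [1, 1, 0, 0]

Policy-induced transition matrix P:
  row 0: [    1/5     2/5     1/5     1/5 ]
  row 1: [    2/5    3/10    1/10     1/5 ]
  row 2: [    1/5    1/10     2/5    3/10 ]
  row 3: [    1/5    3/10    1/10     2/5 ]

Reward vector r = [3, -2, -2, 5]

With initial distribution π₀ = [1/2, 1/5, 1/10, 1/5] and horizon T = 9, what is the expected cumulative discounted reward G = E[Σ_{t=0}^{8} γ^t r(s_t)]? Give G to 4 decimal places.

G = 5.6881

t=0: π = [0.5000, 0.2000, 0.1000, 0.2000], E[r] = 1.9000, γ^t·E[r] = 1.900000, running G = 1.900000
t=1: π = [0.2400, 0.3300, 0.1800, 0.2500], E[r] = 0.9500, γ^t·E[r] = 0.760000, running G = 2.660000
t=2: π = [0.2660, 0.2880, 0.1780, 0.2680], E[r] = 1.2060, γ^t·E[r] = 0.771840, running G = 3.431840
t=3: π = [0.2576, 0.2910, 0.1800, 0.2714], E[r] = 1.1878, γ^t·E[r] = 0.608154, running G = 4.039994
t=4: π = [0.2582, 0.2898, 0.1798, 0.2723], E[r] = 1.1970, γ^t·E[r] = 0.490275, running G = 4.530268
t=5: π = [0.2580, 0.2899, 0.1797, 0.2724], E[r] = 1.1968, γ^t·E[r] = 0.392162, running G = 4.922431
t=6: π = [0.2580, 0.2898, 0.1797, 0.2725], E[r] = 1.1971, γ^t·E[r] = 0.313812, running G = 5.236242
t=7: π = [0.2580, 0.2899, 0.1797, 0.2725], E[r] = 1.1971, γ^t·E[r] = 0.251049, running G = 5.487291
t=8: π = [0.2580, 0.2899, 0.1797, 0.2725], E[r] = 1.1971, γ^t·E[r] = 0.200840, running G = 5.688132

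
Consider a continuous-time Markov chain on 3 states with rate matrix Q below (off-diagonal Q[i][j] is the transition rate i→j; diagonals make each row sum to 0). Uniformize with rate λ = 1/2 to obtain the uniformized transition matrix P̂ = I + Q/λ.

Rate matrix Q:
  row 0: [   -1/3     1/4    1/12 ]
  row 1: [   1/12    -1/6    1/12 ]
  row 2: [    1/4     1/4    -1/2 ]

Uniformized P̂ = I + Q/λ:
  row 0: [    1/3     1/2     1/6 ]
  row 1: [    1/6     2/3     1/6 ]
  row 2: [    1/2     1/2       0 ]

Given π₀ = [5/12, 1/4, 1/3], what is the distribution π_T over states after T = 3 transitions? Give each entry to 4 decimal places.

t=0: π = [0.4167, 0.2500, 0.3333]
t=1: π = [0.3472, 0.5417, 0.1111]
t=2: π = [0.2616, 0.5903, 0.1481]
t=3: π = [0.2596, 0.5984, 0.1420]

π = [0.2596, 0.5984, 0.1420]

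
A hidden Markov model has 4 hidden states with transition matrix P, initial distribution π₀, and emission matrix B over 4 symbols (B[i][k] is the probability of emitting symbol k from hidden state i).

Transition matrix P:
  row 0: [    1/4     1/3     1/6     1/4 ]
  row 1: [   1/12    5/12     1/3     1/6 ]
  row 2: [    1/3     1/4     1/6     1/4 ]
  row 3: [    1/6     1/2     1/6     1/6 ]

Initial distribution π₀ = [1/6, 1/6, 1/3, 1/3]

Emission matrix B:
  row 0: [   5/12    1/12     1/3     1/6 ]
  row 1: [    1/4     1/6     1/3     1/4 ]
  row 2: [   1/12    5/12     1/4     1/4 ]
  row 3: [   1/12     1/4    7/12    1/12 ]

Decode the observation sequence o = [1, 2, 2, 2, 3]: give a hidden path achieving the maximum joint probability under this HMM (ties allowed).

path = [2, 3, 1, 1, 1]

t=0: δ = [1.389e-02, 2.778e-02, 1.389e-01, 8.333e-02]  (obs o_0=1)
t=1: δ = [1.543e-02, 1.389e-02, 5.787e-03, 2.025e-02]  ψ = [2, 3, 2, 2]  (obs o_1=2)
t=2: δ = [1.286e-03, 3.376e-03, 1.157e-03, 2.251e-03]  ψ = [0, 3, 1, 0]  (obs o_2=2)
t=3: δ = [1.286e-04, 4.689e-04, 2.813e-04, 3.282e-04]  ψ = [2, 1, 1, 1]  (obs o_3=2)
t=4: δ = [1.563e-05, 4.884e-05, 3.907e-05, 6.512e-06]  ψ = [2, 1, 1, 1]  (obs o_4=3)
backtrack: best end state = 1; path = [2, 3, 1, 1, 1]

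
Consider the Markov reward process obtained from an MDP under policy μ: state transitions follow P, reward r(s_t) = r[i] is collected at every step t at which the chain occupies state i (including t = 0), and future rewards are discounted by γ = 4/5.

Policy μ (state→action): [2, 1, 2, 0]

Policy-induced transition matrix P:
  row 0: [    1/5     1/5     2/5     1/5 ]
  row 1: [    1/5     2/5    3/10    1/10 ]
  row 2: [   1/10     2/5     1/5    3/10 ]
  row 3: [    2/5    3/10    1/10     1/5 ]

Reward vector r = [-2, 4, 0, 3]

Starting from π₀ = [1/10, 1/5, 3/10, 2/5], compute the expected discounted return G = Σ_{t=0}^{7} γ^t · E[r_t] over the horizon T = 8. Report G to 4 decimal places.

t=0: π = [0.1000, 0.2000, 0.3000, 0.4000], E[r] = 1.8000, γ^t·E[r] = 1.800000, running G = 1.800000
t=1: π = [0.2500, 0.3400, 0.2000, 0.2100], E[r] = 1.4900, γ^t·E[r] = 1.192000, running G = 2.992000
t=2: π = [0.2220, 0.3290, 0.2630, 0.1860], E[r] = 1.4300, γ^t·E[r] = 0.915200, running G = 3.907200
t=3: π = [0.2109, 0.3370, 0.2587, 0.1934], E[r] = 1.5064, γ^t·E[r] = 0.771277, running G = 4.678477
t=4: π = [0.2128, 0.3385, 0.2565, 0.1922], E[r] = 1.5048, γ^t·E[r] = 0.616370, running G = 5.294847
t=5: π = [0.2128, 0.3382, 0.2572, 0.1918], E[r] = 1.5027, γ^t·E[r] = 0.492418, running G = 5.787265
t=6: π = [0.2126, 0.3383, 0.2572, 0.1919], E[r] = 1.5035, γ^t·E[r] = 0.394123, running G = 6.181389
t=7: π = [0.2127, 0.3383, 0.2572, 0.1919], E[r] = 1.5035, γ^t·E[r] = 0.315304, running G = 6.496693

G = 6.4967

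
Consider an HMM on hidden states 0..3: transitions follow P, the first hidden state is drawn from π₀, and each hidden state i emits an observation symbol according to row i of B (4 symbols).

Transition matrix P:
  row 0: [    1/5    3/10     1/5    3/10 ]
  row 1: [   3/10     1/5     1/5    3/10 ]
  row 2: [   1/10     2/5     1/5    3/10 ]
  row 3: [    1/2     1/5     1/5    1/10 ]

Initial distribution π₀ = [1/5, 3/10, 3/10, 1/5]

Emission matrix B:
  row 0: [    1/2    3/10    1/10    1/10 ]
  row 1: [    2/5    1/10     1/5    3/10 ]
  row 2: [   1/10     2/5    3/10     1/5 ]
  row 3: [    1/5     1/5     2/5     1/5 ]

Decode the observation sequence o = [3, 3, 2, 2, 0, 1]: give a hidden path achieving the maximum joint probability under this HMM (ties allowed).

t=0: δ = [2.000e-02, 9.000e-02, 6.000e-02, 4.000e-02]  (obs o_0=3)
t=1: δ = [2.700e-03, 7.200e-03, 3.600e-03, 5.400e-03]  ψ = [1, 2, 1, 1]  (obs o_1=3)
t=2: δ = [2.700e-04, 2.880e-04, 4.320e-04, 8.640e-04]  ψ = [3, 1, 1, 1]  (obs o_2=2)
t=3: δ = [4.320e-05, 3.456e-05, 5.184e-05, 5.184e-05]  ψ = [3, 2, 3, 2]  (obs o_3=2)
t=4: δ = [1.296e-05, 8.294e-06, 1.037e-06, 3.110e-06]  ψ = [3, 2, 2, 2]  (obs o_4=0)
t=5: δ = [7.776e-07, 3.888e-07, 1.037e-06, 7.776e-07]  ψ = [0, 0, 0, 0]  (obs o_5=1)
backtrack: best end state = 2; path = [2, 1, 2, 3, 0, 2]

path = [2, 1, 2, 3, 0, 2]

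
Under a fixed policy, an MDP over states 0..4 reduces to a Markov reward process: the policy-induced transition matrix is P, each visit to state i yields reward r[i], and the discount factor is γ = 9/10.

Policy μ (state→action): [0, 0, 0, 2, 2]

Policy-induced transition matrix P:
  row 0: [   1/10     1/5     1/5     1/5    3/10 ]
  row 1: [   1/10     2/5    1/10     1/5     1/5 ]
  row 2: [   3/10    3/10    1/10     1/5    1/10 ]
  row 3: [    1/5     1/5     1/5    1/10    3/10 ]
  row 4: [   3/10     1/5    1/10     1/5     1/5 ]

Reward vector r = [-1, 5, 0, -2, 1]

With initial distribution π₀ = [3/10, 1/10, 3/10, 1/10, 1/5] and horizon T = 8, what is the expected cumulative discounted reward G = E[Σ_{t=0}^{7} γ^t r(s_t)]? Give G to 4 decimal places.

t=0: π = [0.3000, 0.1000, 0.3000, 0.1000, 0.2000], E[r] = 0.2000, γ^t·E[r] = 0.200000, running G = 0.200000
t=1: π = [0.2100, 0.2500, 0.1400, 0.1900, 0.2100], E[r] = 0.8700, γ^t·E[r] = 0.783000, running G = 0.983000
t=2: π = [0.1890, 0.2640, 0.1400, 0.1810, 0.2260], E[r] = 0.9950, γ^t·E[r] = 0.805950, running G = 1.788950
t=3: π = [0.1913, 0.2668, 0.1370, 0.1819, 0.2230], E[r] = 1.0019, γ^t·E[r] = 0.730385, running G = 2.519335
t=4: π = [0.1902, 0.2671, 0.1373, 0.1818, 0.2236], E[r] = 1.0051, γ^t·E[r] = 0.659453, running G = 3.178788
t=5: π = [0.1904, 0.2671, 0.1372, 0.1818, 0.2235], E[r] = 1.0052, γ^t·E[r] = 0.593549, running G = 3.772337
t=6: π = [0.1903, 0.2671, 0.1372, 0.1818, 0.2235], E[r] = 1.0053, γ^t·E[r] = 0.534253, running G = 4.306590
t=7: π = [0.1903, 0.2672, 0.1372, 0.1818, 0.2235], E[r] = 1.0053, γ^t·E[r] = 0.480826, running G = 4.787416

G = 4.7874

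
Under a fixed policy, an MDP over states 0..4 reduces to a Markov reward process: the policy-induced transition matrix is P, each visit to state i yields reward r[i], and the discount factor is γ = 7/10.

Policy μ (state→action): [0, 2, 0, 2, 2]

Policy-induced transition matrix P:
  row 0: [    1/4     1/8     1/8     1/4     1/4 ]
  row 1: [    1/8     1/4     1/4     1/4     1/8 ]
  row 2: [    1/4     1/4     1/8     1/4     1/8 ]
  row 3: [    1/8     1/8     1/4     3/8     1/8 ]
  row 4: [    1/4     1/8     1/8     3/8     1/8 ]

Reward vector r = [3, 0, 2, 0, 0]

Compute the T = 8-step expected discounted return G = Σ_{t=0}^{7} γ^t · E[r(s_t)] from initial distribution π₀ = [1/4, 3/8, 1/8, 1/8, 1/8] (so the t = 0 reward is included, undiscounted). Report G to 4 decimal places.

t=0: π = [0.2500, 0.3750, 0.1250, 0.1250, 0.1250], E[r] = 1.0000, γ^t·E[r] = 1.000000, running G = 1.000000
t=1: π = [0.1875, 0.1875, 0.1875, 0.2813, 0.1563], E[r] = 0.9375, γ^t·E[r] = 0.656250, running G = 1.656250
t=2: π = [0.1914, 0.1719, 0.1836, 0.3047, 0.1484], E[r] = 0.9414, γ^t·E[r] = 0.461289, running G = 2.117539
t=3: π = [0.1904, 0.1694, 0.1846, 0.3066, 0.1489], E[r] = 0.9404, γ^t·E[r] = 0.322567, running G = 2.440106
t=4: π = [0.1905, 0.1693, 0.1845, 0.3069, 0.1488], E[r] = 0.9405, γ^t·E[r] = 0.225812, running G = 2.665918
t=5: π = [0.1905, 0.1692, 0.1845, 0.3070, 0.1488], E[r] = 0.9405, γ^t·E[r] = 0.158066, running G = 2.823984
t=6: π = [0.1905, 0.1692, 0.1845, 0.3070, 0.1488], E[r] = 0.9405, γ^t·E[r] = 0.110646, running G = 2.934630
t=7: π = [0.1905, 0.1692, 0.1845, 0.3070, 0.1488], E[r] = 0.9405, γ^t·E[r] = 0.077452, running G = 3.012082

G = 3.0121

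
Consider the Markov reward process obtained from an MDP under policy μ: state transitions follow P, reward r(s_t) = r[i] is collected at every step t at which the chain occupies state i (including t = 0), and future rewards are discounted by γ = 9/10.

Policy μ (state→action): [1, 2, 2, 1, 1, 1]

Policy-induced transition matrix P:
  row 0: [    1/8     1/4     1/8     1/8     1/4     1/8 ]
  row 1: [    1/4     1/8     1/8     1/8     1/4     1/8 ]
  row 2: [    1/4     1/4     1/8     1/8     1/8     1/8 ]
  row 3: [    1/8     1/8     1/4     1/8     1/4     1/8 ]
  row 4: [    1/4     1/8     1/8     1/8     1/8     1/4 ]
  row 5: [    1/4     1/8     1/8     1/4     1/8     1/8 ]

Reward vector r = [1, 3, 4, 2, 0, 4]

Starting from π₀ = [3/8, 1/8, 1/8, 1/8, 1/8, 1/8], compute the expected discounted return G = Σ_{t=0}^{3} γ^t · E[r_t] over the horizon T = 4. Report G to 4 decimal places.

G = 7.2729

t=0: π = [0.3750, 0.1250, 0.1250, 0.1250, 0.1250, 0.1250], E[r] = 2.0000, γ^t·E[r] = 2.000000, running G = 2.000000
t=1: π = [0.1875, 0.1875, 0.1406, 0.1406, 0.2031, 0.1406], E[r] = 2.1563, γ^t·E[r] = 1.940625, running G = 3.940625
t=2: π = [0.2090, 0.1660, 0.1426, 0.1426, 0.1895, 0.1504], E[r] = 2.1641, γ^t·E[r] = 1.752891, running G = 5.693516
t=3: π = [0.2061, 0.1689, 0.1428, 0.1438, 0.1897, 0.1487], E[r] = 2.1665, γ^t·E[r] = 1.579381, running G = 7.272897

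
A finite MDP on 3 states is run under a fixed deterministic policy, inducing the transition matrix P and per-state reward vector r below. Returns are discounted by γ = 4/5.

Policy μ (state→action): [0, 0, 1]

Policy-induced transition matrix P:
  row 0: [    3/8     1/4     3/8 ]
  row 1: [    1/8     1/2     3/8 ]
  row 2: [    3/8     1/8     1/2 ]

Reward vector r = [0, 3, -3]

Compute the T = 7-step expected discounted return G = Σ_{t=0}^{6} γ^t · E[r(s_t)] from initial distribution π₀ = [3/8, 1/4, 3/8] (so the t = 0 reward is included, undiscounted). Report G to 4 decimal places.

G = -1.8195

t=0: π = [0.3750, 0.2500, 0.3750], E[r] = -0.3750, γ^t·E[r] = -0.375000, running G = -0.375000
t=1: π = [0.3125, 0.2656, 0.4219], E[r] = -0.4688, γ^t·E[r] = -0.375000, running G = -0.750000
t=2: π = [0.3086, 0.2637, 0.4277], E[r] = -0.4922, γ^t·E[r] = -0.315000, running G = -1.065000
t=3: π = [0.3091, 0.2625, 0.4285], E[r] = -0.4980, γ^t·E[r] = -0.255000, running G = -1.320000
t=4: π = [0.3094, 0.2621, 0.4286], E[r] = -0.4995, γ^t·E[r] = -0.204600, running G = -1.524600
t=5: π = [0.3095, 0.2619, 0.4286], E[r] = -0.4999, γ^t·E[r] = -0.163800, running G = -1.688400
t=6: π = [0.3095, 0.2619, 0.4286], E[r] = -0.5000, γ^t·E[r] = -0.131064, running G = -1.819464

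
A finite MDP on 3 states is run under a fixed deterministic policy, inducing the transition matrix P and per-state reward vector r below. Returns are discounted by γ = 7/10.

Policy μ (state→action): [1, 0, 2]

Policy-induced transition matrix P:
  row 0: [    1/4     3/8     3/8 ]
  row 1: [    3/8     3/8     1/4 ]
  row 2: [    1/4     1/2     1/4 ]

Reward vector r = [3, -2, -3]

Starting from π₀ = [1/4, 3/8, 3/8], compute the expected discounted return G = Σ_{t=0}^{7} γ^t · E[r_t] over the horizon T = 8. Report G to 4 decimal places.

G = -2.8047

t=0: π = [0.2500, 0.3750, 0.3750], E[r] = -1.1250, γ^t·E[r] = -1.125000, running G = -1.125000
t=1: π = [0.2969, 0.4219, 0.2813], E[r] = -0.7969, γ^t·E[r] = -0.557813, running G = -1.682813
t=2: π = [0.3027, 0.4102, 0.2871], E[r] = -0.7734, γ^t·E[r] = -0.378984, running G = -2.061797
t=3: π = [0.3013, 0.4109, 0.2878], E[r] = -0.7815, γ^t·E[r] = -0.268052, running G = -2.329849
t=4: π = [0.3014, 0.4110, 0.2877], E[r] = -0.7809, γ^t·E[r] = -0.187483, running G = -2.517332
t=5: π = [0.3014, 0.4110, 0.2877], E[r] = -0.7808, γ^t·E[r] = -0.131230, running G = -2.648563
t=6: π = [0.3014, 0.4110, 0.2877], E[r] = -0.7808, γ^t·E[r] = -0.091863, running G = -2.740426
t=7: π = [0.3014, 0.4110, 0.2877], E[r] = -0.7808, γ^t·E[r] = -0.064304, running G = -2.804730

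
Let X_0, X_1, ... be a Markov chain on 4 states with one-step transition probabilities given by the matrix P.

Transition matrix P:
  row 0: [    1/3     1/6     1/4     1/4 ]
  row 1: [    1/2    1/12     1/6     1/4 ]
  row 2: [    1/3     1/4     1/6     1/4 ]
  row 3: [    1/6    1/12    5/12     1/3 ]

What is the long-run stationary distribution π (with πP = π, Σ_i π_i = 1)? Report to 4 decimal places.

π = [0.3134, 0.1529, 0.2610, 0.2727]

Balance equations π_j = Σ_i π_i·P[i][j]:
  π_0 = 1/3·π_0 + 1/2·π_1 + 1/3·π_2 + 1/6·π_3
  π_1 = 1/6·π_0 + 1/12·π_1 + 1/4·π_2 + 1/12·π_3
  π_2 = 1/4·π_0 + 1/6·π_1 + 1/6·π_2 + 5/12·π_3
  normalize: π_0 + π_1 + π_2 + π_3 = 1
Solving the linear system gives exactly π = [293/935, 13/85, 244/935, 3/11].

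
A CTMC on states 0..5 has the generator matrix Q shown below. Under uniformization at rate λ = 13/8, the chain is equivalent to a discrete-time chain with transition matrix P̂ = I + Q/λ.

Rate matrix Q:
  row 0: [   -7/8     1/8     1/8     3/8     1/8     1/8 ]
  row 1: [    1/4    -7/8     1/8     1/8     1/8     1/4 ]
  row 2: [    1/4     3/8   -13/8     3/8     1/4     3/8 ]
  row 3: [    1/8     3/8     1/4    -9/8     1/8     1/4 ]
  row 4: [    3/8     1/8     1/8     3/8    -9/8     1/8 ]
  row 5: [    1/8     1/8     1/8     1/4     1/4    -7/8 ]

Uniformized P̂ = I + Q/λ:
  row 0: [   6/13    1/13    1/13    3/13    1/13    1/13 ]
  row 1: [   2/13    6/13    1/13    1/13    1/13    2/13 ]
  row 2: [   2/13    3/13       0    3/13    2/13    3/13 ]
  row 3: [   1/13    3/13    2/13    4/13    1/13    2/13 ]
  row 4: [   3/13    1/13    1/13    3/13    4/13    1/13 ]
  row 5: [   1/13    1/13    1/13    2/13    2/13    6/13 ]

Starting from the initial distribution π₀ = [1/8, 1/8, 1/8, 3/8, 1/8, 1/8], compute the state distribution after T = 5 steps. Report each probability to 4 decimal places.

t=0: π = [0.1250, 0.1250, 0.1250, 0.3750, 0.1250, 0.1250]
t=1: π = [0.1635, 0.2019, 0.0962, 0.2308, 0.1250, 0.1827]
t=2: π = [0.1820, 0.2049, 0.0873, 0.2034, 0.1272, 0.1953]
t=3: π = [0.1890, 0.2004, 0.0859, 0.1999, 0.1280, 0.1969]
t=4: π = [0.1913, 0.1980, 0.0857, 0.2002, 0.1282, 0.1966]
t=5: π = [0.1921, 0.1970, 0.0857, 0.2006, 0.1282, 0.1964]

π = [0.1921, 0.1970, 0.0857, 0.2006, 0.1282, 0.1964]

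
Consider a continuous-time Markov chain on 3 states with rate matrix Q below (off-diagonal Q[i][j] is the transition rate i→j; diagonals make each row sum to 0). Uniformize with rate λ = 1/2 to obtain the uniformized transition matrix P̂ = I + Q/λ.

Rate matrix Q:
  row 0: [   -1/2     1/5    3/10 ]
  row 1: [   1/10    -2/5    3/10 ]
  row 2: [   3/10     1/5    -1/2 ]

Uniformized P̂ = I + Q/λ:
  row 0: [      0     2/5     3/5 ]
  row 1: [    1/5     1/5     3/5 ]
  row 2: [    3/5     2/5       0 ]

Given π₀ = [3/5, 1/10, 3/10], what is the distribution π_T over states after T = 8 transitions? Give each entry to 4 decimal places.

t=0: π = [0.6000, 0.1000, 0.3000]
t=1: π = [0.2000, 0.3800, 0.4200]
t=2: π = [0.3280, 0.3240, 0.3480]
t=3: π = [0.2736, 0.3352, 0.3912]
t=4: π = [0.3018, 0.3330, 0.3653]
t=5: π = [0.2858, 0.3334, 0.3808]
t=6: π = [0.2952, 0.3333, 0.3715]
t=7: π = [0.2896, 0.3333, 0.3771]
t=8: π = [0.2929, 0.3333, 0.3737]

π = [0.2929, 0.3333, 0.3737]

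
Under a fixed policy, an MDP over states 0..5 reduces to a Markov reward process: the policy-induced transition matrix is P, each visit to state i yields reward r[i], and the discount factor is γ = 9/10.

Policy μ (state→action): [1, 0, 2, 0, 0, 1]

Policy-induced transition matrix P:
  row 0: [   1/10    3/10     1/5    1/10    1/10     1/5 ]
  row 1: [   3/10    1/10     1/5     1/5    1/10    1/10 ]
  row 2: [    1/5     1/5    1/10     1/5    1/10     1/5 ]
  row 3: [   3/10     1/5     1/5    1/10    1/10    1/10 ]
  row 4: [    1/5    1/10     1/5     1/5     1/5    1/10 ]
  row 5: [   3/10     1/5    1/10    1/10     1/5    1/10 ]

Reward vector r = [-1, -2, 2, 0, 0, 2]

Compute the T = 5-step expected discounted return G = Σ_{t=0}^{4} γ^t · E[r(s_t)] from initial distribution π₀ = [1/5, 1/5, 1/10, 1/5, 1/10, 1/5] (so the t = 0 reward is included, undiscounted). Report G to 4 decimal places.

G = 0.0086

t=0: π = [0.2000, 0.2000, 0.1000, 0.2000, 0.1000, 0.2000], E[r] = 0.0000, γ^t·E[r] = 0.000000, running G = 0.000000
t=1: π = [0.2400, 0.1900, 0.1700, 0.1400, 0.1300, 0.1300], E[r] = -0.0200, γ^t·E[r] = -0.018000, running G = -0.018000
t=2: π = [0.2220, 0.1920, 0.1700, 0.1490, 0.1260, 0.1410], E[r] = 0.0160, γ^t·E[r] = 0.012960, running G = -0.005040
t=3: π = [0.2260, 0.1904, 0.1689, 0.1488, 0.1267, 0.1392], E[r] = 0.0094, γ^t·E[r] = 0.006853, running G = 0.001813
t=4: π = [0.2252, 0.1909, 0.1692, 0.1486, 0.1266, 0.1395], E[r] = 0.0103, γ^t·E[r] = 0.006784, running G = 0.008597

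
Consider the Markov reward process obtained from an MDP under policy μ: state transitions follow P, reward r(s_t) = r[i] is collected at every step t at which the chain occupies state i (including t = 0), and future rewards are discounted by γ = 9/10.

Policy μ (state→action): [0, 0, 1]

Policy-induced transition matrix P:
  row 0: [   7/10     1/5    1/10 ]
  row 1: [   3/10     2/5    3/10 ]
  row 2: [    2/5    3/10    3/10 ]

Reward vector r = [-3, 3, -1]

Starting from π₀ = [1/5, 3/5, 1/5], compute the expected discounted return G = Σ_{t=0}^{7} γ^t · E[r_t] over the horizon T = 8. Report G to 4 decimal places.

G = -2.8688

t=0: π = [0.2000, 0.6000, 0.2000], E[r] = 1.0000, γ^t·E[r] = 1.000000, running G = 1.000000
t=1: π = [0.4000, 0.3400, 0.2600], E[r] = -0.4400, γ^t·E[r] = -0.396000, running G = 0.604000
t=2: π = [0.4860, 0.2940, 0.2200], E[r] = -0.7960, γ^t·E[r] = -0.644760, running G = -0.040760
t=3: π = [0.5164, 0.2808, 0.2028], E[r] = -0.9096, γ^t·E[r] = -0.663098, running G = -0.703858
t=4: π = [0.5268, 0.2764, 0.1967], E[r] = -0.9479, γ^t·E[r] = -0.621930, running G = -1.325789
t=5: π = [0.5304, 0.2750, 0.1946], E[r] = -0.9610, γ^t·E[r] = -0.567447, running G = -1.893235
t=6: π = [0.5316, 0.2745, 0.1939], E[r] = -0.9654, γ^t·E[r] = -0.513070, running G = -2.406306
t=7: π = [0.5320, 0.2743, 0.1937], E[r] = -0.9670, γ^t·E[r] = -0.462491, running G = -2.868796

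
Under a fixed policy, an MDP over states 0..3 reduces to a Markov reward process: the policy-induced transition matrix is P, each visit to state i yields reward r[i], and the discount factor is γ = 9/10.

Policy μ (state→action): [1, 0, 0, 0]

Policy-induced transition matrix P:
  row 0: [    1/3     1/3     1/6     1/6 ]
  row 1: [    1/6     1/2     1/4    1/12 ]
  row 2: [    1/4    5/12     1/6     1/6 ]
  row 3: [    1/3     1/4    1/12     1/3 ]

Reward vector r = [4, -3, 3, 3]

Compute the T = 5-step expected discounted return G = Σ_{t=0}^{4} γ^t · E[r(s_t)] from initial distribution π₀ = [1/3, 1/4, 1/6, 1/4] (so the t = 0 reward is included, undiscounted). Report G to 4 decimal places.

G = 4.6974

t=0: π = [0.3333, 0.2500, 0.1667, 0.2500], E[r] = 1.8333, γ^t·E[r] = 1.833333, running G = 1.833333
t=1: π = [0.2778, 0.3681, 0.1667, 0.1875], E[r] = 1.0694, γ^t·E[r] = 0.962500, running G = 2.795833
t=2: π = [0.2581, 0.3929, 0.1817, 0.1672], E[r] = 0.9005, γ^t·E[r] = 0.729375, running G = 3.525208
t=3: π = [0.2527, 0.4000, 0.1855, 0.1618], E[r] = 0.8525, γ^t·E[r] = 0.621492, running G = 4.146701
t=4: π = [0.2512, 0.4020, 0.1865, 0.1603], E[r] = 0.8393, γ^t·E[r] = 0.550689, running G = 4.697390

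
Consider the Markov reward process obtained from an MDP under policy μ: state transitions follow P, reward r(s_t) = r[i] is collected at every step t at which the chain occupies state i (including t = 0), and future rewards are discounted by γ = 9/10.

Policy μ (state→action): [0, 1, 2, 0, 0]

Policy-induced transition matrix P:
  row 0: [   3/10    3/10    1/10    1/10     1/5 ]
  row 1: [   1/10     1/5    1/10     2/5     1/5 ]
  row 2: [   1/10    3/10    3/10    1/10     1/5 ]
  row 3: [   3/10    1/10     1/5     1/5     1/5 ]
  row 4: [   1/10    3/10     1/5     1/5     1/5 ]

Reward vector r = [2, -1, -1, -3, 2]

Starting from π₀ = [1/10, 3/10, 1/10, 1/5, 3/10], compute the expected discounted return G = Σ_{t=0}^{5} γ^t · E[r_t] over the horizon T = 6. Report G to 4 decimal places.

t=0: π = [0.1000, 0.3000, 0.1000, 0.2000, 0.3000], E[r] = -0.2000, γ^t·E[r] = -0.200000, running G = -0.200000
t=1: π = [0.1600, 0.2300, 0.1700, 0.2400, 0.2000], E[r] = -0.4000, γ^t·E[r] = -0.360000, running G = -0.560000
t=2: π = [0.1800, 0.2290, 0.1780, 0.2130, 0.2000], E[r] = -0.2860, γ^t·E[r] = -0.231660, running G = -0.791660
t=3: π = [0.1786, 0.2345, 0.1769, 0.2100, 0.2000], E[r] = -0.2842, γ^t·E[r] = -0.207182, running G = -0.998842
t=4: π = [0.1777, 0.2346, 0.1764, 0.2114, 0.2000], E[r] = -0.2895, γ^t·E[r] = -0.189967, running G = -1.188809
t=5: π = [0.1778, 0.2343, 0.1764, 0.2115, 0.2000], E[r] = -0.2896, γ^t·E[r] = -0.170981, running G = -1.359790

G = -1.3598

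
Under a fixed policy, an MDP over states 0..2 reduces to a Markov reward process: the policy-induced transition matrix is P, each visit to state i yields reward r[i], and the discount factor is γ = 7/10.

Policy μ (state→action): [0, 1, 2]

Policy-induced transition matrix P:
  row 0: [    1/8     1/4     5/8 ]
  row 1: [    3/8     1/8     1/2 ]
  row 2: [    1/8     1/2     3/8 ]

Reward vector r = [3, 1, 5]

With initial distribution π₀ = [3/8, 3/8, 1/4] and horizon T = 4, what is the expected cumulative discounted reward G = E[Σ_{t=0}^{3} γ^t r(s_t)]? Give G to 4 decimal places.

t=0: π = [0.3750, 0.3750, 0.2500], E[r] = 2.7500, γ^t·E[r] = 2.750000, running G = 2.750000
t=1: π = [0.2188, 0.2656, 0.5156], E[r] = 3.5000, γ^t·E[r] = 2.450000, running G = 5.200000
t=2: π = [0.1914, 0.3457, 0.4629], E[r] = 3.2344, γ^t·E[r] = 1.584844, running G = 6.784844
t=3: π = [0.2114, 0.3225, 0.4661], E[r] = 3.2871, γ^t·E[r] = 1.127479, running G = 7.912322

G = 7.9123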